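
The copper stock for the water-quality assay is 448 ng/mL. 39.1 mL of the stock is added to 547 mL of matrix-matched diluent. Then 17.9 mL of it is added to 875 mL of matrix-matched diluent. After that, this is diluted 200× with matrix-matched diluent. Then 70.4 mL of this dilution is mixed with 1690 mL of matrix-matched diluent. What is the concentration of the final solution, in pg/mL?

Overall dilution factor = 14.99 × 49.88 × 200 × 25.01 = 3.74 × 10⁶.
448 ng/mL / 3.74 × 10⁶ = 1.20 × 10⁻⁴ ng/mL = 0.120 pg/mL.

0.120 pg/mL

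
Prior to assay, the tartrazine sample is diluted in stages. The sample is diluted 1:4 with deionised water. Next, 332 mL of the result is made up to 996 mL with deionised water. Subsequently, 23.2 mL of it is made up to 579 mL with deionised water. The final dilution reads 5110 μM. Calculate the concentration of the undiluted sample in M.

Overall dilution factor = 4 × 3 × 24.96 = 299.
Original = 5110 μM × 299 = 1.53 × 10⁶ μM = 1.53 M.

1.53 M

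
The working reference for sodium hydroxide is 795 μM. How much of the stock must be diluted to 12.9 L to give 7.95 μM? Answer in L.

V₁ = C₂V₂/C₁ = 7.95 × 12.9 / 795 = 0.129 L.

0.129 L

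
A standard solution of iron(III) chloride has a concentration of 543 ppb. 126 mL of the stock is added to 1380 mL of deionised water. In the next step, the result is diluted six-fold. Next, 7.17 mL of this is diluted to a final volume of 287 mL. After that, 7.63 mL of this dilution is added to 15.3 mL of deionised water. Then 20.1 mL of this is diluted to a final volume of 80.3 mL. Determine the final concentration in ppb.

0.0158 ppb

Overall dilution factor = 11.95 × 6 × 40.03 × 3.005 × 3.995 = 3.45 × 10⁴.
543 ppb / 3.45 × 10⁴ = 0.0158 ppb.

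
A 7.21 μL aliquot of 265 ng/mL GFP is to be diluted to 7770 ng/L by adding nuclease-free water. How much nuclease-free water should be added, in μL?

7770 ng/L = 7.77 ng/mL.
V₂ = C₁V₁/C₂ = 265 × 7.21 / 7.77 = 246 μL.
Diluent to add = V₂ − V₁ = 246 − 7.21 = 239 μL.

239 μL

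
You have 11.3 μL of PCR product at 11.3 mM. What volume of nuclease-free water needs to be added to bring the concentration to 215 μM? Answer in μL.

583 μL

215 μM = 0.215 mM.
V₂ = C₁V₁/C₂ = 11.3 × 11.3 / 0.215 = 594 μL.
Diluent to add = V₂ − V₁ = 594 − 11.3 = 583 μL.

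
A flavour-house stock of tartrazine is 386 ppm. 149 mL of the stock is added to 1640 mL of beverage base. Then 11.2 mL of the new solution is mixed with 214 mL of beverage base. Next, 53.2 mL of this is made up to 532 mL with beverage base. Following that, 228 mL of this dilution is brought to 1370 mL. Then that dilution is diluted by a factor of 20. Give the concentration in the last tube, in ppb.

1.33 ppb

Overall dilution factor = 12.01 × 20.11 × 10 × 6.009 × 20 = 2.90 × 10⁵.
386 ppm / 2.90 × 10⁵ = 1.33 × 10⁻³ ppm = 1.33 ppb.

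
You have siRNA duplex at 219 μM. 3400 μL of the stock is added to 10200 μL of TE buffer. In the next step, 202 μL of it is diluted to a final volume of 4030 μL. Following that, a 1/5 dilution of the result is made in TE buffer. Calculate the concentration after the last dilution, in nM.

549 nM

Overall dilution factor = 4 × 19.95 × 5 = 399.
219 μM / 399 = 0.549 μM = 549 nM.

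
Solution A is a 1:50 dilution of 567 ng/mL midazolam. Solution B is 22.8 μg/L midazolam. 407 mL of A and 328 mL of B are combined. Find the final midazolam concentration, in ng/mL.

C_A = 567 ng/mL / 50 = 11.3 ng/mL.
C_B = 22.8 μg/L = 22.8 ng/mL.
C_mix = (C_A·V_A + C_B·V_B)/(V_A + V_B) = (11.3×407 + 22.8×328) / 735.0 = 16.5 ng/mL.

16.5 ng/mL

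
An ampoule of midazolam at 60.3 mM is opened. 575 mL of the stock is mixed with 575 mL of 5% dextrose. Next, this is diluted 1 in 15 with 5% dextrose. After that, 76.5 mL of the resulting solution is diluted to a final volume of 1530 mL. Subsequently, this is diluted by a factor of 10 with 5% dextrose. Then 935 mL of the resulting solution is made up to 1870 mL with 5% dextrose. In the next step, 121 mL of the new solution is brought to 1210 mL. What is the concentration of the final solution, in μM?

Overall dilution factor = 2 × 15 × 20 × 10 × 2 × 10 = 1.20 × 10⁵.
60.3 mM / 1.20 × 10⁵ = 5.03 × 10⁻⁴ mM = 0.502 μM.

0.502 μM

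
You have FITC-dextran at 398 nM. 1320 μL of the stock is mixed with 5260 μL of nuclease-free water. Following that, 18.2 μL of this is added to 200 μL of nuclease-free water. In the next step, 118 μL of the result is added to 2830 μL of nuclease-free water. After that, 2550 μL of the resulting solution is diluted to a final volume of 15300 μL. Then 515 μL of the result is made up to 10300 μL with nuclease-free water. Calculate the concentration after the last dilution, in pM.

2.22 pM

Overall dilution factor = 4.985 × 11.99 × 24.98 × 6 × 20 = 1.79 × 10⁵.
398 nM / 1.79 × 10⁵ = 2.22 × 10⁻³ nM = 2.22 pM.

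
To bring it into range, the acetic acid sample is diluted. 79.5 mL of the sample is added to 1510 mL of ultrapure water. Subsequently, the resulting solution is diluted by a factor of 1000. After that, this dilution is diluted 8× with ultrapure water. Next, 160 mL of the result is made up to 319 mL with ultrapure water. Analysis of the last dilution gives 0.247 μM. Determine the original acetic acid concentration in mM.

78.8 mM

Overall dilution factor = 19.99 × 1000 × 8 × 1.994 = 3.19 × 10⁵.
Original = 0.247 μM × 3.19 × 10⁵ = 7.88 × 10⁴ μM = 78.8 mM.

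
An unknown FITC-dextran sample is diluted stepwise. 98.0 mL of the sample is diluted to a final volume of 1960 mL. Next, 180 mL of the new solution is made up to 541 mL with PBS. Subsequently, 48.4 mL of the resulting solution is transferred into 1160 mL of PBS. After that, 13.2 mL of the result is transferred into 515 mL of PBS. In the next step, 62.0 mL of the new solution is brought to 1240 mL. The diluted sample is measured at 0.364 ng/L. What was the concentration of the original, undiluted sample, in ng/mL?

Overall dilution factor = 20 × 3.006 × 24.97 × 40.02 × 20 = 1.20 × 10⁶.
Original = 0.364 ng/L × 1.20 × 10⁶ = 4.37 × 10⁵ ng/L = 437 ng/mL.

437 ng/mL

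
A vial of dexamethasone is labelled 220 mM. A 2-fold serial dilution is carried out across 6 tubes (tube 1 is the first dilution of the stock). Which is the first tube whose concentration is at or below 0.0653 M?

tube 2

Tube n has concentration 220 mM / 2ⁿ.
Need 2ⁿ ≥ 220 mM / 0.0653 M = 3.37, so n ≥ 1.75.
First such tube: n = 2.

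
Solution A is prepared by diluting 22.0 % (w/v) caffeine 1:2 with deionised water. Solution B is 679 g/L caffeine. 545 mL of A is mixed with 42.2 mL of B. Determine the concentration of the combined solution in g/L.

151 g/L

C_A = 22.0 % (w/v) / 2 = 11.0 % (w/v).
C_B = 679 g/L = 67.9 % (w/v).
C_mix = (C_A·V_A + C_B·V_B)/(V_A + V_B) = (11.0×545 + 67.9×42.2) / 587.2 = 15.1 % (w/v) = 151 g/L.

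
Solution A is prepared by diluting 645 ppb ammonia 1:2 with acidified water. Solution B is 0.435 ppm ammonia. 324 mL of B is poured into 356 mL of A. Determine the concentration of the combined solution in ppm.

C_A = 645 ppb / 2 = 322 ppb.
C_B = 0.435 ppm = 435 ppb.
C_mix = (C_A·V_A + C_B·V_B)/(V_A + V_B) = (322×356 + 435×324) / 680.0 = 376 ppb = 0.376 ppm.

0.376 ppm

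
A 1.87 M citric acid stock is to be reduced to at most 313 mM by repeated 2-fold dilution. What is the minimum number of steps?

3

Need 2ⁿ ≥ 5.97, so n ≥ log(5.97)/log(2) = 2.58.
Minimum whole steps: n = 3.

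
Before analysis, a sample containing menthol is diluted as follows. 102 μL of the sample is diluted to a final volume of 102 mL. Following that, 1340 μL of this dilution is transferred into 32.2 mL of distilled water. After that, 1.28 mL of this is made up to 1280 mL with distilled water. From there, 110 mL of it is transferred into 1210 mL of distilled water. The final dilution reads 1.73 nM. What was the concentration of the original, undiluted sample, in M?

0.520 M

Overall dilution factor = 1000 × 25.03 × 1000 × 12 = 3.00 × 10⁸.
Original = 1.73 nM × 3.00 × 10⁸ = 5.20 × 10⁸ nM = 0.520 M.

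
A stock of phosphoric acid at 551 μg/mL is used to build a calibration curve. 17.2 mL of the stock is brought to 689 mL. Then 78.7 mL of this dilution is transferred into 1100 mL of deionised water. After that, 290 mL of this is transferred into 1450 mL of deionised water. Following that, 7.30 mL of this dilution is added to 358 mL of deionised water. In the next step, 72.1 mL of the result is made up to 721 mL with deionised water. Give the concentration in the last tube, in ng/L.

306 ng/L

Overall dilution factor = 40.06 × 14.98 × 6 × 50.04 × 10 = 1.80 × 10⁶.
551 μg/mL / 1.80 × 10⁶ = 3.06 × 10⁻⁴ μg/mL = 306 ng/L.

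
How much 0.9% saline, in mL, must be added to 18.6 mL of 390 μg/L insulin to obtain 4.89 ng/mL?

1460 mL

4.89 ng/mL = 4.89 μg/L.
V₂ = C₁V₁/C₂ = 390 × 18.6 / 4.89 = 1483 mL.
Diluent to add = V₂ − V₁ = 1483 − 18.6 = 1460 mL.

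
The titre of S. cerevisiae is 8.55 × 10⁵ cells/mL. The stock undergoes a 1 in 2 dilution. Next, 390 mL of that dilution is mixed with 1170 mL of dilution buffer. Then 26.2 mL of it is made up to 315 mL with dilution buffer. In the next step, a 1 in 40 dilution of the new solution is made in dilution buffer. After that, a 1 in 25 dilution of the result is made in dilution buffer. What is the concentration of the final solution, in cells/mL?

Overall dilution factor = 2 × 4 × 12.02 × 40 × 25 = 9.62 × 10⁴.
8.55 × 10⁵ cells/mL / 9.62 × 10⁴ = 8.89 cells/mL.

8.89 cells/mL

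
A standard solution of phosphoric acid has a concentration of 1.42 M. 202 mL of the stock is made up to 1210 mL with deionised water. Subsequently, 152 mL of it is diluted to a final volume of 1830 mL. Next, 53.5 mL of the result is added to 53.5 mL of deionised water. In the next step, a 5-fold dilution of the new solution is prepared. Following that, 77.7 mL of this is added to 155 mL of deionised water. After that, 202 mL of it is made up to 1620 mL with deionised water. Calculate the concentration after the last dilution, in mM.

0.0820 mM

Overall dilution factor = 5.990 × 12.04 × 2 × 5 × 2.995 × 8.020 = 1.73 × 10⁴.
1.42 M / 1.73 × 10⁴ = 8.20 × 10⁻⁵ M = 0.0820 mM.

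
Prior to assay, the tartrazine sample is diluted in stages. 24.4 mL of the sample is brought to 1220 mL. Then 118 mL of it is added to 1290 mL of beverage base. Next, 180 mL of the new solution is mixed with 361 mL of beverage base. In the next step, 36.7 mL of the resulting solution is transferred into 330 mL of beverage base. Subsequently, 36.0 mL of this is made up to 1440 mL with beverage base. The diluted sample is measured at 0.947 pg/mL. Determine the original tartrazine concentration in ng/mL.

679 ng/mL

Overall dilution factor = 50 × 11.93 × 3.006 × 9.992 × 40 = 7.17 × 10⁵.
Original = 0.947 pg/mL × 7.17 × 10⁵ = 6.79 × 10⁵ pg/mL = 679 ng/mL.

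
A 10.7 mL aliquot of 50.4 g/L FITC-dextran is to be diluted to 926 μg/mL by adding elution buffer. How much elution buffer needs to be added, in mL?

926 μg/mL = 0.926 g/L.
V₂ = C₁V₁/C₂ = 50.4 × 10.7 / 0.926 = 582 mL.
Diluent to add = V₂ − V₁ = 582 − 10.7 = 572 mL.

572 mL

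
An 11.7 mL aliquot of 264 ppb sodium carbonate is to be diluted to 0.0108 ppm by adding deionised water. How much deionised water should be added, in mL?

274 mL

0.0108 ppm = 10.8 ppb.
V₂ = C₁V₁/C₂ = 264 × 11.7 / 10.8 = 286 mL.
Diluent to add = V₂ − V₁ = 286 − 11.7 = 274 mL.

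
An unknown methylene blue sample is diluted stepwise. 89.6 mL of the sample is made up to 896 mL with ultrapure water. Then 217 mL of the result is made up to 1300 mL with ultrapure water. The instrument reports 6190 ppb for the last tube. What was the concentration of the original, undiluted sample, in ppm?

Overall dilution factor = 10 × 5.991 = 59.9.
Original = 6190 ppb × 59.9 = 3.71 × 10⁵ ppb = 371 ppm.

371 ppm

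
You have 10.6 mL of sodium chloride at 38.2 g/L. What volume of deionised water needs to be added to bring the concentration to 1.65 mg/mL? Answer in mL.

1.65 mg/mL = 1.65 g/L.
V₂ = C₁V₁/C₂ = 38.2 × 10.6 / 1.65 = 245 mL.
Diluent to add = V₂ − V₁ = 245 − 10.6 = 235 mL.

235 mL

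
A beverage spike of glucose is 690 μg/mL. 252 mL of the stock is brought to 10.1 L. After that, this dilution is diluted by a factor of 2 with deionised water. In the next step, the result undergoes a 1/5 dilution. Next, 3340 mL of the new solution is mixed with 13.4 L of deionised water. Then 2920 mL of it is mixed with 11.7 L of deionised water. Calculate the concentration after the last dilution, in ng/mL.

68.6 ng/mL

Overall dilution factor = 40.08 × 2 × 5 × 5.012 × 5.007 = 1.01 × 10⁴.
690 μg/mL / 1.01 × 10⁴ = 0.0686 μg/mL = 68.6 ng/mL.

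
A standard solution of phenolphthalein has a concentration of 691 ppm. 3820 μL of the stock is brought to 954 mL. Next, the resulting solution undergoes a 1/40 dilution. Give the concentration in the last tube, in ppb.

69.2 ppb

Overall dilution factor = 249.7 × 40 = 9990.
691 ppm / 9990 = 0.0692 ppm = 69.2 ppb.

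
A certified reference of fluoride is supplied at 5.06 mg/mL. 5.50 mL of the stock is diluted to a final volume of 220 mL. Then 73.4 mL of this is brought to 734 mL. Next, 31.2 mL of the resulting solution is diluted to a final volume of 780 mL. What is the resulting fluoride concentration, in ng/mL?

Overall dilution factor = 40 × 10 × 25 = 1.00 × 10⁴.
5.06 mg/mL / 1.00 × 10⁴ = 5.06 × 10⁻⁴ mg/mL = 506 ng/mL.

506 ng/mL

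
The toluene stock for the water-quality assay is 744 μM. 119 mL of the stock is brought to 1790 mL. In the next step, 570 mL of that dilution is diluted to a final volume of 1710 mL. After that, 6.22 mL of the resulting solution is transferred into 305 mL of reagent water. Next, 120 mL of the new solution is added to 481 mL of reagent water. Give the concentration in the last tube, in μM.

Overall dilution factor = 15.04 × 3 × 50.04 × 5.008 = 1.13 × 10⁴.
744 μM / 1.13 × 10⁴ = 0.0658 μM.

0.0658 μM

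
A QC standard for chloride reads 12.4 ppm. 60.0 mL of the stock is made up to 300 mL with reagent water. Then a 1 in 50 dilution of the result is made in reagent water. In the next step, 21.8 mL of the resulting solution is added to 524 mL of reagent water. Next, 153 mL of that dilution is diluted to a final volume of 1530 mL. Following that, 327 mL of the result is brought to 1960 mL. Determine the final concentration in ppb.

Overall dilution factor = 5 × 50 × 25.04 × 10 × 5.994 = 3.75 × 10⁵.
12.4 ppm / 3.75 × 10⁵ = 3.31 × 10⁻⁵ ppm = 0.0331 ppb.

0.0331 ppb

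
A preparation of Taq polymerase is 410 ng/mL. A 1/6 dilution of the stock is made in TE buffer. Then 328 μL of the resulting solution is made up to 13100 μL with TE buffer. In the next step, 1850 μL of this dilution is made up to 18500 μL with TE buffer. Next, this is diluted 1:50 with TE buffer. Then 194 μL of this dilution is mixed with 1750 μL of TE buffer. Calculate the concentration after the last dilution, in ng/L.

Overall dilution factor = 6 × 39.94 × 10 × 50 × 10.02 = 1.20 × 10⁶.
410 ng/mL / 1.20 × 10⁶ = 3.41 × 10⁻⁴ ng/mL = 0.341 ng/L.

0.341 ng/L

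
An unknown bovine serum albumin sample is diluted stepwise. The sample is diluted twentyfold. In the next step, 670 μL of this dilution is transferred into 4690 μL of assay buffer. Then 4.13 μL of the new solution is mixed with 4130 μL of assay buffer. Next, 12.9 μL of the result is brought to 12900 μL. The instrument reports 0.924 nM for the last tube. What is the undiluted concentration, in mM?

Overall dilution factor = 20 × 8 × 1001 × 1000 = 1.60 × 10⁸.
Original = 0.924 nM × 1.60 × 10⁸ = 1.48 × 10⁸ nM = 148 mM.

148 mM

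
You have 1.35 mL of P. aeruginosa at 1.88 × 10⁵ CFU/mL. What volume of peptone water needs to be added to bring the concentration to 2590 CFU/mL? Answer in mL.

96.6 mL

V₂ = C₁V₁/C₂ = 1.88 × 10⁵ × 1.35 / 2590 = 98.0 mL.
Diluent to add = V₂ − V₁ = 98.0 − 1.35 = 96.6 mL.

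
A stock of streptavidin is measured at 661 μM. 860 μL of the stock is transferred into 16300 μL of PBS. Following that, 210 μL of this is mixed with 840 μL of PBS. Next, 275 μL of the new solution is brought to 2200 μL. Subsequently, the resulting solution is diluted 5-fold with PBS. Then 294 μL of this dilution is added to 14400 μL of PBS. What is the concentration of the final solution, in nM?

3.31 nM

Overall dilution factor = 19.95 × 5 × 8 × 5 × 49.98 = 1.99 × 10⁵.
661 μM / 1.99 × 10⁵ = 3.31 × 10⁻³ μM = 3.31 nM.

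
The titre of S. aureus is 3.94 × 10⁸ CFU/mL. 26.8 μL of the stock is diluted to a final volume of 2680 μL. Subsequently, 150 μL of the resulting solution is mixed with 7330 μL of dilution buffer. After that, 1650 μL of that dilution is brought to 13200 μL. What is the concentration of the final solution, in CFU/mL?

9880 CFU/mL

Overall dilution factor = 100 × 49.87 × 8 = 3.99 × 10⁴.
3.94 × 10⁸ CFU/mL / 3.99 × 10⁴ = 9880 CFU/mL.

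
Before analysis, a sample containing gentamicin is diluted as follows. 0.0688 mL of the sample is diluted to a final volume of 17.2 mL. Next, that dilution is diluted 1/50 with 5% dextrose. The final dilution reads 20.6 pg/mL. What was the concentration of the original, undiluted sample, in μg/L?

Overall dilution factor = 250 × 50 = 1.25 × 10⁴.
Original = 20.6 pg/mL × 1.25 × 10⁴ = 2.58 × 10⁵ pg/mL = 258 μg/L.

258 μg/L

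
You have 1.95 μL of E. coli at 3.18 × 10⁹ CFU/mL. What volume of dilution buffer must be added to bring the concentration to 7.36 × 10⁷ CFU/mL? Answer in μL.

82.3 μL

V₂ = C₁V₁/C₂ = 3.18 × 10⁹ × 1.95 / 7.36 × 10⁷ = 84.3 μL.
Diluent to add = V₂ − V₁ = 84.3 − 1.95 = 82.3 μL.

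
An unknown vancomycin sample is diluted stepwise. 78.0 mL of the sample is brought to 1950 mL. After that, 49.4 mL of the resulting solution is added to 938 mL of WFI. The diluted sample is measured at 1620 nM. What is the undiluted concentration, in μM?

810 μM

Overall dilution factor = 25 × 19.99 = 500.
Original = 1620 nM × 500 = 8.10 × 10⁵ nM = 810 μM.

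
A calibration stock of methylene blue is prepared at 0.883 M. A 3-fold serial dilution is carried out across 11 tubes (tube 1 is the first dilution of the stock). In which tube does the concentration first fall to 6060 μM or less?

tube 5

Tube n has concentration 0.883 M / 3ⁿ.
Need 3ⁿ ≥ 0.883 M / 6060 μM = 146, so n ≥ 4.53.
First such tube: n = 5.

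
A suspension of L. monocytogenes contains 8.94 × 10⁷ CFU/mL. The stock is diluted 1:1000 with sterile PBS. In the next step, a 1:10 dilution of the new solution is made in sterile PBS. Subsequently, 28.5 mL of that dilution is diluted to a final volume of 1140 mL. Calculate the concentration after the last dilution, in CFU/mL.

224 CFU/mL

Overall dilution factor = 1000 × 10 × 40 = 4.00 × 10⁵.
8.94 × 10⁷ CFU/mL / 4.00 × 10⁵ = 224 CFU/mL.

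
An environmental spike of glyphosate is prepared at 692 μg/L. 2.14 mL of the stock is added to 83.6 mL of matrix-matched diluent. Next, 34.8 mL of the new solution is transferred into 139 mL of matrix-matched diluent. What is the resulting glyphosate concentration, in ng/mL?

Overall dilution factor = 40.07 × 4.994 = 200.
692 μg/L / 200 = 3.46 μg/L = 3.46 ng/mL.

3.46 ng/mL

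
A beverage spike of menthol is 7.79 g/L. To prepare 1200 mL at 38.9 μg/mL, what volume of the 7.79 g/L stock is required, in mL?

5.99 mL

38.9 μg/mL = 0.0389 g/L.
V₁ = C₂V₂/C₁ = 0.0389 × 1200 / 7.79 = 5.99 mL.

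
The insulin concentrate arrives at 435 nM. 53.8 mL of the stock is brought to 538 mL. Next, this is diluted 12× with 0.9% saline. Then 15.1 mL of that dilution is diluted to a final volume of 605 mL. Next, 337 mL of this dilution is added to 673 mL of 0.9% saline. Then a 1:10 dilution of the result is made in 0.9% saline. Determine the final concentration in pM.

3.02 pM

Overall dilution factor = 10 × 12 × 40.07 × 2.997 × 10 = 1.44 × 10⁵.
435 nM / 1.44 × 10⁵ = 3.02 × 10⁻³ nM = 3.02 pM.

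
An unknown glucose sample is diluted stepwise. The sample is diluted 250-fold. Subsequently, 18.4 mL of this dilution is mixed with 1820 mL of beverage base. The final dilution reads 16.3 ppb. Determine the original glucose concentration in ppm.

407 ppm

Overall dilution factor = 250 × 99.91 = 2.50 × 10⁴.
Original = 16.3 ppb × 2.50 × 10⁴ = 4.07 × 10⁵ ppb = 407 ppm.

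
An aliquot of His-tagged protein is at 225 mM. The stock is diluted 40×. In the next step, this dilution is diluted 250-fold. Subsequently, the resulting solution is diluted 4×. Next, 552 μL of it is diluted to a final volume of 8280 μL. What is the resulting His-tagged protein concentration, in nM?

Overall dilution factor = 40 × 250 × 4 × 15 = 6.00 × 10⁵.
225 mM / 6.00 × 10⁵ = 3.75 × 10⁻⁴ mM = 375 nM.

375 nM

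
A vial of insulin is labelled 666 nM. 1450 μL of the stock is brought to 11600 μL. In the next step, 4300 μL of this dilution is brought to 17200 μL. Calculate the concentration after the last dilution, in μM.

0.0208 μM

Overall dilution factor = 8 × 4 = 32.0.
666 nM / 32.0 = 20.8 nM = 0.0208 μM.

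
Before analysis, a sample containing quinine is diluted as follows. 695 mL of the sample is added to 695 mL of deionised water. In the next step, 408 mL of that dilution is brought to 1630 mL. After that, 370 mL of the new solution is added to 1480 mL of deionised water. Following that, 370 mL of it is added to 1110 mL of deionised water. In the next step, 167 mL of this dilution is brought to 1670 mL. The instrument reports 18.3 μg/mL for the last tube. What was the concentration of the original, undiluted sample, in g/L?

Overall dilution factor = 2 × 3.995 × 5 × 4 × 10 = 1598.
Original = 18.3 μg/mL × 1598 = 2.92 × 10⁴ μg/mL = 29.2 g/L.

29.2 g/L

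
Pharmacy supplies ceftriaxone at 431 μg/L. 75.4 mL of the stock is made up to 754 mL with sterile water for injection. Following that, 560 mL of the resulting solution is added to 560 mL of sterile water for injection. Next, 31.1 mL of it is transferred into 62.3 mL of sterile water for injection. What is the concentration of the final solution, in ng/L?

7180 ng/L

Overall dilution factor = 10 × 2 × 3.003 = 60.1.
431 μg/L / 60.1 = 7.18 μg/L = 7180 ng/L.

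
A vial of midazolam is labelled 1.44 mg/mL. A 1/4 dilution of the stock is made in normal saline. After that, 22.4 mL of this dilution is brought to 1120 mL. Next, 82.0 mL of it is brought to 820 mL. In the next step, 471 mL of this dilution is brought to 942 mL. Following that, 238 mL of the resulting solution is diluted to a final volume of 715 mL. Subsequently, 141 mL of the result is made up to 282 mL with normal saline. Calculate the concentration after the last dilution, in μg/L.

59.9 μg/L

Overall dilution factor = 4 × 50 × 10 × 2 × 3.004 × 2 = 2.40 × 10⁴.
1.44 mg/mL / 2.40 × 10⁴ = 5.99 × 10⁻⁵ mg/mL = 59.9 μg/L.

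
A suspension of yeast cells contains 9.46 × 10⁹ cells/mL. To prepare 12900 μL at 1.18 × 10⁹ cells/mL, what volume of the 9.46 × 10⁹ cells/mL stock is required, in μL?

1610 μL

V₁ = C₂V₂/C₁ = 1.18 × 10⁹ × 12900 / 9.46 × 10⁹ = 1609 μL.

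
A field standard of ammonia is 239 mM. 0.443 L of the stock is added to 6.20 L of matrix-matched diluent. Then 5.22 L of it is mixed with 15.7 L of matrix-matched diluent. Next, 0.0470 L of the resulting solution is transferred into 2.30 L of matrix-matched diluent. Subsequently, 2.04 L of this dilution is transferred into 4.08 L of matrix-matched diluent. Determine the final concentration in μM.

Overall dilution factor = 15.00 × 4.008 × 49.94 × 3 = 9003.
239 mM / 9003 = 0.0265 mM = 26.5 μM.

26.5 μM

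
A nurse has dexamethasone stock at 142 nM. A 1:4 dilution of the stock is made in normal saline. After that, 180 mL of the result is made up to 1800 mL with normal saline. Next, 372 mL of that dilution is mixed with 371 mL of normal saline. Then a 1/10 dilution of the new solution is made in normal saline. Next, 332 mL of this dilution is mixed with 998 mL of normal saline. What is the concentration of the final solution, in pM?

Overall dilution factor = 4 × 10 × 1.997 × 10 × 4.006 = 3201.
142 nM / 3201 = 0.0444 nM = 44.4 pM.

44.4 pM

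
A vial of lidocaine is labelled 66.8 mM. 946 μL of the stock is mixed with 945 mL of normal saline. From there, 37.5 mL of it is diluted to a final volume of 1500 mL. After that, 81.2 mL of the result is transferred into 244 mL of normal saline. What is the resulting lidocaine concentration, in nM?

417 nM

Overall dilution factor = 999.9 × 40 × 4.005 = 1.60 × 10⁵.
66.8 mM / 1.60 × 10⁵ = 4.17 × 10⁻⁴ mM = 417 nM.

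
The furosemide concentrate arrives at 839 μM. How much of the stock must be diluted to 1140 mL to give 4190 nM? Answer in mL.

4190 nM = 4.19 μM.
V₁ = C₂V₂/C₁ = 4.19 × 1140 / 839 = 5.69 mL.

5.69 mL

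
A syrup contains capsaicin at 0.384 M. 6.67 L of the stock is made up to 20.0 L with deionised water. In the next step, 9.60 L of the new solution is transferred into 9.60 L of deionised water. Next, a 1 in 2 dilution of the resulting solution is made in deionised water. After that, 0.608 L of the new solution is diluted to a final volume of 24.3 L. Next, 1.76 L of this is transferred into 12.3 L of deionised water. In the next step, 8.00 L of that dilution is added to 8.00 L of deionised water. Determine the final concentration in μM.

50.1 μM

Overall dilution factor = 2.999 × 2 × 2 × 39.97 × 7.989 × 2 = 7659.
0.384 M / 7659 = 5.01 × 10⁻⁵ M = 50.1 μM.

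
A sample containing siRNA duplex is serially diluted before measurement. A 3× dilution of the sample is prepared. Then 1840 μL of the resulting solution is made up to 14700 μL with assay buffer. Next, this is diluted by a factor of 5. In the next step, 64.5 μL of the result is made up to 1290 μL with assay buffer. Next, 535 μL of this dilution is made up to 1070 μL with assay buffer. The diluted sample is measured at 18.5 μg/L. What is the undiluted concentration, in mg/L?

Overall dilution factor = 3 × 7.989 × 5 × 20 × 2 = 4793.
Original = 18.5 μg/L × 4793 = 8.87 × 10⁴ μg/L = 88.7 mg/L.

88.7 mg/L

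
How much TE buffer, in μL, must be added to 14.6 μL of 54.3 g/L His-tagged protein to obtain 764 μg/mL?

1020 μL

764 μg/mL = 0.764 g/L.
V₂ = C₁V₁/C₂ = 54.3 × 14.6 / 0.764 = 1038 μL.
Diluent to add = V₂ − V₁ = 1038 − 14.6 = 1020 μL.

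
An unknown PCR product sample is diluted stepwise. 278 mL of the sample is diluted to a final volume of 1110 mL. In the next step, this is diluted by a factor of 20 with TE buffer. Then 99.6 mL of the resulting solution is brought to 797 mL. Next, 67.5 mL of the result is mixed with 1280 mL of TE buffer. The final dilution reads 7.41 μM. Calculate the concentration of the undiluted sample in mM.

94.5 mM

Overall dilution factor = 3.993 × 20 × 8.002 × 19.96 = 1.28 × 10⁴.
Original = 7.41 μM × 1.28 × 10⁴ = 9.45 × 10⁴ μM = 94.5 mM.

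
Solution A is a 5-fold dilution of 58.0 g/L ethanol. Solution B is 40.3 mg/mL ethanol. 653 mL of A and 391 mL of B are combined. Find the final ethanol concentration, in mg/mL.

C_A = 58.0 g/L / 5 = 11.6 g/L.
C_B = 40.3 mg/mL = 40.3 g/L.
C_mix = (C_A·V_A + C_B·V_B)/(V_A + V_B) = (11.6×653 + 40.3×391) / 1044 = 22.3 g/L = 22.3 mg/mL.

22.3 mg/mL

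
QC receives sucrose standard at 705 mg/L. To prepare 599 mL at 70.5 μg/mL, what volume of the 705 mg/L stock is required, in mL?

59.9 mL

70.5 μg/mL = 70.5 mg/L.
V₁ = C₂V₂/C₁ = 70.5 × 599 / 705 = 59.9 mL.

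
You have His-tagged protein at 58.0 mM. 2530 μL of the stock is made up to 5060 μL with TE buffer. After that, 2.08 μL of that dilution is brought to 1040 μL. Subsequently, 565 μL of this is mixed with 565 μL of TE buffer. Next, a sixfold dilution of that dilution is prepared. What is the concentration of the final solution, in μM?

4.83 μM

Overall dilution factor = 2 × 500 × 2 × 6 = 1.20 × 10⁴.
58.0 mM / 1.20 × 10⁴ = 4.83 × 10⁻³ mM = 4.83 μM.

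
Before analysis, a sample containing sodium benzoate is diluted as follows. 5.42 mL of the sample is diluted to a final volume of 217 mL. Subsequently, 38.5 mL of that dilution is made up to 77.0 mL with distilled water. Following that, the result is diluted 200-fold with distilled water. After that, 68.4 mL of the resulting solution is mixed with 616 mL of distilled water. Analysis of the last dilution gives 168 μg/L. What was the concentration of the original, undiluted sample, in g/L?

Overall dilution factor = 40.04 × 2 × 200 × 10.01 = 1.60 × 10⁵.
Original = 168 μg/L × 1.60 × 10⁵ = 2.69 × 10⁷ μg/L = 26.9 g/L.

26.9 g/L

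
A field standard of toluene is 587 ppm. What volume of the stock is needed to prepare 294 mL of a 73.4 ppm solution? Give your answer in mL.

36.8 mL

V₁ = C₂V₂/C₁ = 73.4 × 294 / 587 = 36.8 mL.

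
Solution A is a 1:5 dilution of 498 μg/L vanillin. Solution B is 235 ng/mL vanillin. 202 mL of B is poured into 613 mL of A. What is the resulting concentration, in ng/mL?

C_A = 498 μg/L / 5 = 99.6 μg/L.
C_B = 235 ng/mL = 235 μg/L.
C_mix = (C_A·V_A + C_B·V_B)/(V_A + V_B) = (99.6×613 + 235×202) / 815.0 = 133 μg/L = 133 ng/mL.

133 ng/mL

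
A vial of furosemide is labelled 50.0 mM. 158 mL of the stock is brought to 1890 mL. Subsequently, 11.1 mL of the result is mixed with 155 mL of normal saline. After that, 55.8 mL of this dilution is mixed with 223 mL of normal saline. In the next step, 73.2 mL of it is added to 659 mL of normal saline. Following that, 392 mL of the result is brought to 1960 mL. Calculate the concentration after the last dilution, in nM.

Overall dilution factor = 11.96 × 14.96 × 4.996 × 10.00 × 5 = 4.47 × 10⁴.
50.0 mM / 4.47 × 10⁴ = 1.12 × 10⁻³ mM = 1120 nM.

1120 nM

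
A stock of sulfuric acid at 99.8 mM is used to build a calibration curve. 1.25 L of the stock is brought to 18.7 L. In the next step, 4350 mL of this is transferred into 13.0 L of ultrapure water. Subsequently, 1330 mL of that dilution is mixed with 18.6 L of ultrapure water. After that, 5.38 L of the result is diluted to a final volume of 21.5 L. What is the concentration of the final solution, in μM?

Overall dilution factor = 14.96 × 3.989 × 14.98 × 3.996 = 3573.
99.8 mM / 3573 = 0.0279 mM = 27.9 μM.

27.9 μM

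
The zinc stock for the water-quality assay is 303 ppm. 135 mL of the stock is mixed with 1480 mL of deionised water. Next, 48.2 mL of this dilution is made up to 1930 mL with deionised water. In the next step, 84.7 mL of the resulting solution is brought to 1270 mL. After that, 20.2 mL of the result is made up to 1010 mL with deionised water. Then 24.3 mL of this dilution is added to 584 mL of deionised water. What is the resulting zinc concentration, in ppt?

Overall dilution factor = 11.96 × 40.04 × 14.99 × 50 × 25.03 = 8.99 × 10⁶.
303 ppm / 8.99 × 10⁶ = 3.37 × 10⁻⁵ ppm = 33.7 ppt.

33.7 ppt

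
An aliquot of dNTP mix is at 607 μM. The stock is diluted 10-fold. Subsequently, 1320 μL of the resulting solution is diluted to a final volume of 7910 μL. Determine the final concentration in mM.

Overall dilution factor = 10 × 5.992 = 59.9.
607 μM / 59.9 = 10.1 μM = 0.0101 mM.

0.0101 mM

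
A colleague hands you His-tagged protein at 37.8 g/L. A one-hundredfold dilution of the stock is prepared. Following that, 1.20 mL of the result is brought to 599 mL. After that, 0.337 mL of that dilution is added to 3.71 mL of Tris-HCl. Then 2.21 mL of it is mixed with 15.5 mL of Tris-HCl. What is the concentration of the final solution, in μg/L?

Overall dilution factor = 100 × 499.2 × 12.01 × 8.014 = 4.80 × 10⁶.
37.8 g/L / 4.80 × 10⁶ = 7.87 × 10⁻⁶ g/L = 7.87 μg/L.

7.87 μg/L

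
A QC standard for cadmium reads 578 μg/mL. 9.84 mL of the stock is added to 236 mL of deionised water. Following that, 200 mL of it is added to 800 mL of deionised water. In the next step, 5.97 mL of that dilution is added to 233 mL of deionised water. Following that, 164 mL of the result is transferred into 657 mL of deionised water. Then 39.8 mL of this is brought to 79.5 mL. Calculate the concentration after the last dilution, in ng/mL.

11.6 ng/mL

Overall dilution factor = 24.98 × 5 × 40.03 × 5.006 × 1.997 = 5.00 × 10⁴.
578 μg/mL / 5.00 × 10⁴ = 0.0116 μg/mL = 11.6 ng/mL.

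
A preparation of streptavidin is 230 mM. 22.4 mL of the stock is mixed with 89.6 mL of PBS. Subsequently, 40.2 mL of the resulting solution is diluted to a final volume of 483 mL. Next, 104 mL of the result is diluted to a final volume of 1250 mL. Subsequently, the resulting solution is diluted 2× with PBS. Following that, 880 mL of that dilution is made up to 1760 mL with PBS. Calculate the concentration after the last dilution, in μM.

Overall dilution factor = 5 × 12.01 × 12.02 × 2 × 2 = 2888.
230 mM / 2888 = 0.0796 mM = 79.6 μM.

79.6 μM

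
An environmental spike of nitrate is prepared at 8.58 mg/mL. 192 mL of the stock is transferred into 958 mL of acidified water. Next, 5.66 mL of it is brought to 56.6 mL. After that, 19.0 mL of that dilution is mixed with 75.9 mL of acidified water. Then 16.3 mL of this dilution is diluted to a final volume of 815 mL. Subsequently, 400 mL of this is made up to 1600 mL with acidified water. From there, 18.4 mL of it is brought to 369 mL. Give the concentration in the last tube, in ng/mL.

7.15 ng/mL

Overall dilution factor = 5.990 × 10 × 4.995 × 50 × 4 × 20.05 = 1.20 × 10⁶.
8.58 mg/mL / 1.20 × 10⁶ = 7.15 × 10⁻⁶ mg/mL = 7.15 ng/mL.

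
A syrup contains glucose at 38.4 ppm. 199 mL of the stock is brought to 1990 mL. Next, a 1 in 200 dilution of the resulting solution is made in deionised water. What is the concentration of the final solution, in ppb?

Overall dilution factor = 10 × 200 = 2000.
38.4 ppm / 2000 = 0.0192 ppm = 19.2 ppb.

19.2 ppb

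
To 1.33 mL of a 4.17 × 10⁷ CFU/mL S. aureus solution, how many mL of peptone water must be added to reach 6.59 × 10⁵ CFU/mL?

V₂ = C₁V₁/C₂ = 4.17 × 10⁷ × 1.33 / 6.59 × 10⁵ = 84.2 mL.
Diluent to add = V₂ − V₁ = 84.2 − 1.33 = 82.8 mL.

82.8 mL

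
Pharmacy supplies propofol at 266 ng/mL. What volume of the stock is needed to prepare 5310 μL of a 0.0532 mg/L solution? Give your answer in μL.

1060 μL

0.0532 mg/L = 53.2 ng/mL.
V₁ = C₂V₂/C₁ = 53.2 × 5310 / 266 = 1062 μL.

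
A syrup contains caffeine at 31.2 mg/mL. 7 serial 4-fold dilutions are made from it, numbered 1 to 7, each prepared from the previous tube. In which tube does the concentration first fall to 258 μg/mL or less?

Tube n has concentration 31.2 mg/mL / 4ⁿ.
Need 4ⁿ ≥ 31.2 mg/mL / 258 μg/mL = 121, so n ≥ 3.46.
First such tube: n = 4.

tube 4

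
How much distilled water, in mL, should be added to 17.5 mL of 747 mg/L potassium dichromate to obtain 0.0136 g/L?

0.0136 g/L = 13.6 mg/L.
V₂ = C₁V₁/C₂ = 747 × 17.5 / 13.6 = 961 mL.
Diluent to add = V₂ − V₁ = 961 − 17.5 = 944 mL.

944 mL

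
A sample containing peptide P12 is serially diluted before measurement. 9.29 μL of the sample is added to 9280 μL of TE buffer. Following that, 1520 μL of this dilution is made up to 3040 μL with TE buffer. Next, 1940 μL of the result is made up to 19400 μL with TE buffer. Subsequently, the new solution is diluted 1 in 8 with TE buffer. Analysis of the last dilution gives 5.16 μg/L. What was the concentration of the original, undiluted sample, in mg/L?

Overall dilution factor = 999.9 × 2 × 10 × 8 = 1.60 × 10⁵.
Original = 5.16 μg/L × 1.60 × 10⁵ = 8.26 × 10⁵ μg/L = 826 mg/L.

826 mg/L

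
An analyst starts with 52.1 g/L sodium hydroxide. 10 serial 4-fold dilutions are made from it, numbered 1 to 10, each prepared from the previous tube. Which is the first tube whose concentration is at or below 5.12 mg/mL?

tube 2

Tube n has concentration 52.1 g/L / 4ⁿ.
Need 4ⁿ ≥ 52.1 g/L / 5.12 mg/mL = 10.2, so n ≥ 1.67.
First such tube: n = 2.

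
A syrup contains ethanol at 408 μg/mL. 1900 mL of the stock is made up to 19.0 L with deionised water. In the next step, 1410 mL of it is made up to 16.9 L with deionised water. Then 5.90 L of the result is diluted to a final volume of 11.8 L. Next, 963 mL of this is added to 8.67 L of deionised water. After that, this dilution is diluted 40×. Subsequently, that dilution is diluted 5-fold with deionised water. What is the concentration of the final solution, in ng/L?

851 ng/L

Overall dilution factor = 10 × 11.99 × 2 × 10.00 × 40 × 5 = 4.80 × 10⁵.
408 μg/mL / 4.80 × 10⁵ = 8.51 × 10⁻⁴ μg/mL = 851 ng/L.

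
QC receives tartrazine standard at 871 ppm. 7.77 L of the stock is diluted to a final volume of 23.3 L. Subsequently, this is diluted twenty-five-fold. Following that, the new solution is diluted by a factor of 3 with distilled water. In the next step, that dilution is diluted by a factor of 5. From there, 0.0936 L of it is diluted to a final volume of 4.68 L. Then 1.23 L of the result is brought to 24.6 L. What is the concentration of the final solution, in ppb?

Overall dilution factor = 2.999 × 25 × 3 × 5 × 50 × 20 = 1.12 × 10⁶.
871 ppm / 1.12 × 10⁶ = 7.75 × 10⁻⁴ ppm = 0.775 ppb.

0.775 ppb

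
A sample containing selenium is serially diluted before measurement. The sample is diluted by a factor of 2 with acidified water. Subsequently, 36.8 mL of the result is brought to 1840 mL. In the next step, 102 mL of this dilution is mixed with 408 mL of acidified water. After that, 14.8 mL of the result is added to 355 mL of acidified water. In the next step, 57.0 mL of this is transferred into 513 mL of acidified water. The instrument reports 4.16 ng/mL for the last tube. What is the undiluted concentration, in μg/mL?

Overall dilution factor = 2 × 50 × 5 × 24.99 × 10 = 1.25 × 10⁵.
Original = 4.16 ng/mL × 1.25 × 10⁵ = 5.20 × 10⁵ ng/mL = 520 μg/mL.

520 μg/mL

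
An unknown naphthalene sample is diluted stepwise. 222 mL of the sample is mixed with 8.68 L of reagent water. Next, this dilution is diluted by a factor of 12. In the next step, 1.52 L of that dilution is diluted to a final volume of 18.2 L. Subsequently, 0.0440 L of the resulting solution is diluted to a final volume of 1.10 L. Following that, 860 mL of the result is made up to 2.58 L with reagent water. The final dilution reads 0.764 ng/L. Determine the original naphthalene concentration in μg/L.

Overall dilution factor = 40.10 × 12 × 11.97 × 25 × 3 = 4.32 × 10⁵.
Original = 0.764 ng/L × 4.32 × 10⁵ = 3.30 × 10⁵ ng/L = 330 μg/L.

330 μg/L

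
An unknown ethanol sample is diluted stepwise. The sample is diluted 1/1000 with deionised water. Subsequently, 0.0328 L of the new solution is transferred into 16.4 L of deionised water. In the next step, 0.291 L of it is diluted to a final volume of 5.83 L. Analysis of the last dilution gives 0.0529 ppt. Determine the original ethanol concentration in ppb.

531 ppb

Overall dilution factor = 1000 × 501 × 20.03 = 1.00 × 10⁷.
Original = 0.0529 ppt × 1.00 × 10⁷ = 5.31 × 10⁵ ppt = 531 ppb.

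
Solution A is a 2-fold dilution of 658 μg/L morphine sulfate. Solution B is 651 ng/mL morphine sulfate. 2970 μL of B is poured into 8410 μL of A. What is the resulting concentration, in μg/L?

C_A = 658 μg/L / 2 = 329 μg/L.
C_B = 651 ng/mL = 651 μg/L.
C_mix = (C_A·V_A + C_B·V_B)/(V_A + V_B) = (329×8410 + 651×2970) / 11380 = 413 μg/L.

413 μg/L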